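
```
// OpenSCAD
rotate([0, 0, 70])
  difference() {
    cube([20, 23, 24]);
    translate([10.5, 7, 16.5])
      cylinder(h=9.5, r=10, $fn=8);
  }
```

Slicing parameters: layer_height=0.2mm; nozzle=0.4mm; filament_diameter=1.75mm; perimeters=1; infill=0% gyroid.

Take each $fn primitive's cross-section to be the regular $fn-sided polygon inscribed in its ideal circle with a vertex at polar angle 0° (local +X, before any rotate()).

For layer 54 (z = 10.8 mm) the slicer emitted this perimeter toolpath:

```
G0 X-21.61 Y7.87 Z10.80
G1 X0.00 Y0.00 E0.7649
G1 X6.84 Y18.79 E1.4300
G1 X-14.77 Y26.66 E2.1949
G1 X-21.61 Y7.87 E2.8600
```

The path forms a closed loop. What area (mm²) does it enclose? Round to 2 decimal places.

459.88 mm²

Apply the shoelace formula to the sequence of (X, Y) vertices; enclosed area = 459.88 mm².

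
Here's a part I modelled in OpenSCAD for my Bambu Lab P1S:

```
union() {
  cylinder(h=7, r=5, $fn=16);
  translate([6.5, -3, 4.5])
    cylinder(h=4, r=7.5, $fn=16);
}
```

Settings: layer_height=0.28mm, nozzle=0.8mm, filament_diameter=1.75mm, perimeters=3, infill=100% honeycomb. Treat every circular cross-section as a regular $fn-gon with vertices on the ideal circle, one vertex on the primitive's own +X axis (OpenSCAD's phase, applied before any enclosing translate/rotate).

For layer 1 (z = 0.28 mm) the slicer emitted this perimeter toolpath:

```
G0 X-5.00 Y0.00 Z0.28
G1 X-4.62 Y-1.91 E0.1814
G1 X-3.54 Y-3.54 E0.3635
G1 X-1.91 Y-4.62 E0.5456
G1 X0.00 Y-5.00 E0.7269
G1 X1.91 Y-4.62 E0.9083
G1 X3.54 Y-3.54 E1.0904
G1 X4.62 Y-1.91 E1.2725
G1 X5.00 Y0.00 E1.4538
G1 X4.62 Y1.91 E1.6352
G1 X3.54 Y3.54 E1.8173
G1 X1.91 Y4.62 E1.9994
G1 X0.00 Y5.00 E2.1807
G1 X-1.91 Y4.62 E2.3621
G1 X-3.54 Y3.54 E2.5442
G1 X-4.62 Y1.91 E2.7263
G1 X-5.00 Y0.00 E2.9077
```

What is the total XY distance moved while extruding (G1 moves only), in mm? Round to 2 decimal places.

Sum the Euclidean lengths of each G1 segment: total = 31.22 mm.

31.22 mm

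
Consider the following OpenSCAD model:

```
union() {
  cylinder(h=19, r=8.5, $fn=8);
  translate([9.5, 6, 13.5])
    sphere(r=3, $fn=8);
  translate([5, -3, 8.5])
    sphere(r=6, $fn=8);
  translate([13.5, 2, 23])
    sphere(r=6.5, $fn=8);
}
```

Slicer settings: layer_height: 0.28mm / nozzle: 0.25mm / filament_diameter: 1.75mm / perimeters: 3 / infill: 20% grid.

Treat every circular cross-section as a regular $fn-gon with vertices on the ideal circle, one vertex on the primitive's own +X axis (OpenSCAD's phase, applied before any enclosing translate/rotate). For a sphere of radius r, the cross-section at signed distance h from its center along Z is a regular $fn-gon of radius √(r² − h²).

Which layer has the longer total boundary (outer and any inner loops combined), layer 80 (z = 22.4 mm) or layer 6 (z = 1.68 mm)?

Layer 80 (z = 22.4): the cylinder is not intersected at this z (z outside [0, 19]); the sphere at (9.5, 6) does not reach this height (|z−center|=8.900 > r=3); the sphere at (5, -3) does not reach this height (|z−center|=13.900 > r=6); the r=6.5 sphere at (13.5, 2) contributes a regular 8-gon of circumradius √(6.5²−0.6²) = 6.472 (perimeter = 2·8·6.472·sin(180°/8) = 39.63 mm); Combining (union): only the r=6.5 sphere at (13.5, 2) is present, so the union is just that shape — boundary = 39.63 mm. So its perimeter = 39.63 mm. Layer 6 (z = 1.68): the r=8.5 cylinder contributes a regular 8-gon of circumradius 8.5 (perimeter = 2·8·8.500·sin(180°/8) = 52.04 mm); the sphere at (9.5, 6) does not reach this height (|z−center|=11.820 > r=3); the sphere at (5, -3) is not intersected at this z (|z−center|=6.820 > r=6); the sphere at (13.5, 2) is absent (|z−center|=21.320 > r=6.5); Merging all regions: only the r=8.5 cylinder is present, so the union is just that shape — boundary = 52.04 mm. So its perimeter = 52.04 mm. Layer 6 is larger (52.04 vs 39.63 mm).

layer 6 (z = 1.68 mm)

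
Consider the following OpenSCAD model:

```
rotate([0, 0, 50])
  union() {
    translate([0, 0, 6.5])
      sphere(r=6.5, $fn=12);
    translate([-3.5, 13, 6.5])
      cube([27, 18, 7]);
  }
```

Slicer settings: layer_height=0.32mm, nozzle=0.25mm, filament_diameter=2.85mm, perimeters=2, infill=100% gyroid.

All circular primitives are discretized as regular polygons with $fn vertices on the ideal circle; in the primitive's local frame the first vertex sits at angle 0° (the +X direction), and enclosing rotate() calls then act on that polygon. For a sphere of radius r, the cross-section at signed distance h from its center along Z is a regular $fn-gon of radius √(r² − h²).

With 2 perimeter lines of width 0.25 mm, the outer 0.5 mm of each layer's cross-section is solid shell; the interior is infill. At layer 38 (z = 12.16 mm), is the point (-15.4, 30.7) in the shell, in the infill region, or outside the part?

At z = 12.16 mm: the r=6.5 sphere contributes a regular 12-gon of circumradius √(6.5²−5.66²) = 3.196; the cube at (-3.5, 13) is present — its section is the full 27×18 rectangle; Combining (union): the 2 present regions are separate (no shared area or edge), so areas and boundary lengths simply add and each stays a separate island — 2 connected regions; (whole slice rotated 50° about Z — lengths, areas and connectivity unchanged). Overall, the cross-section has 2 separate islands. Undo the 50° rotation: the query point maps to (13.619, 31.531) in the un-rotated model frame. The nearest boundary edge runs (-3.50, 31.00)→(23.50, 31.00); distance from the point to it = 0.53 mm. The point is not inside any of the regions above, so it lies outside the cross-section (0.53 mm from the nearest boundary).

outside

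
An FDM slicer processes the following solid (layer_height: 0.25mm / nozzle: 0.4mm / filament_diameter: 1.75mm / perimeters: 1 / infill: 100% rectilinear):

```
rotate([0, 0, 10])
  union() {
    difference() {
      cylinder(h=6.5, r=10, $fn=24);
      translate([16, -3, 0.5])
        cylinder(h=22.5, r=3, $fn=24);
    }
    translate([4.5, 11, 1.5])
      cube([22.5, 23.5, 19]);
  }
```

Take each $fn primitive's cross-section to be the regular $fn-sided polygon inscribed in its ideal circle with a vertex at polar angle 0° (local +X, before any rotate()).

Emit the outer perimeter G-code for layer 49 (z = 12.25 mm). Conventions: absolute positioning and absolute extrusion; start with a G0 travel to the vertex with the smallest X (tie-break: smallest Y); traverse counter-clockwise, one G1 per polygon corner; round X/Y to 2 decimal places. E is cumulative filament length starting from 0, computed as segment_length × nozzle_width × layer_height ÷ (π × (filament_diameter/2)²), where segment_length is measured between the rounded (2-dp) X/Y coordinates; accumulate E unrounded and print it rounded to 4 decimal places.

G0 X-1.56 Y34.76 Z12.25
G1 X2.52 Y11.61 E0.9773
G1 X24.68 Y15.52 E1.9128
G1 X20.60 Y38.66 E2.8897
G1 X-1.56 Y34.76 E3.8252

At z = 12.25 mm: the cylinder is absent (z outside [0, 6.5]); the cylinder at (16, -3): section is a regular 24-gon, circumradius r=3; After the difference (first − rest): the first operand is absent here, so nothing remains; the 22.5×23.5 cube at (4.5, 11) contributes its full rectangle; Merging all regions: only the 22.5×23.5 cube at (4.5, 11) is present, so the union is just that shape — 1 connected region; (rotated 10° about Z; rotation is an isometry so areas/perimeters/island counts are preserved). The outline is a single polygon with 4 vertices. Extrusion per mm of travel: 0.4 × 0.25 / (π × 0.875²) = 0.041575. Accumulating E over each segment gives final E = 3.8252.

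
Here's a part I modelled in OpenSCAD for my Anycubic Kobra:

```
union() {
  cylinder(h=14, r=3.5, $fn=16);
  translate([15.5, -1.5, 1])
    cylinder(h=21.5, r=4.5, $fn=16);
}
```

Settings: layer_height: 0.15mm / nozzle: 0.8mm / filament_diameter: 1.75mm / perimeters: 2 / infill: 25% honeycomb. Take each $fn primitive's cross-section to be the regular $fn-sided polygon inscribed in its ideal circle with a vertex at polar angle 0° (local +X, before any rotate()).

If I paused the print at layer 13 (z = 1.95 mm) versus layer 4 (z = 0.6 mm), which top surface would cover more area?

Layer 13 (z = 1.95): the r=3.5 cylinder contributes a regular 16-gon of circumradius 3.5 (area = (16/2)·3.500²·sin(360°/16) = 37.50 mm²); the r=4.5 cylinder at (15.5, -1.5) contributes a regular 16-gon of circumradius 4.5 (area = (16/2)·4.500²·sin(360°/16) = 61.99 mm²); Taking the union: the 2 present regions are separate (no shared area or edge), so areas and boundary lengths simply add and each stays a separate island — area = 99.50 mm². So its area = 99.50 mm². Layer 4 (z = 0.6): the r=3.5 cylinder contributes a regular 16-gon of circumradius 3.5 (area = (16/2)·3.500²·sin(360°/16) = 37.50 mm²); the cylinder at (15.5, -1.5) is absent (z outside [1, 22.5]); Merging all regions: only the r=3.5 cylinder is present, so the union is just that shape — area = 37.50 mm². So its area = 37.50 mm². Layer 13 is larger (99.50 vs 37.50 mm²).

layer 13 (z = 1.95 mm)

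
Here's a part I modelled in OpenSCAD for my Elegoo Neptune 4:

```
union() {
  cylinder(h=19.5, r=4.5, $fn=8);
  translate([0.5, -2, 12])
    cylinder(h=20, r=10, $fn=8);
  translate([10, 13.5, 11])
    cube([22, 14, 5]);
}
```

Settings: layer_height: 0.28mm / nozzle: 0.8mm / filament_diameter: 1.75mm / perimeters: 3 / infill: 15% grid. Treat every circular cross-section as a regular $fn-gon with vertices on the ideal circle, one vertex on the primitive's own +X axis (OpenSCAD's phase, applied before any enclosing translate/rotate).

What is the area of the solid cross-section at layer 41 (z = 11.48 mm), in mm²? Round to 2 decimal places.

At z = 11.48 mm: the r=4.5 cylinder contributes a regular 8-gon of circumradius 4.5 (area = (8/2)·4.500²·sin(360°/8) = 57.28 mm²); the cylinder at (0.5, -2) does not reach this height (z outside [12, 32]); the cube at (10, 13.5) (footprint 22×14) is included at this height (area 308.00 mm²); Taking the union: the 2 present regions are separate (no shared area or edge), so areas and boundary lengths simply add and each stays a separate island — area = 365.28 mm². Overall, the cross-section has 2 separate islands. Net area = 365.28 mm².

365.28 mm²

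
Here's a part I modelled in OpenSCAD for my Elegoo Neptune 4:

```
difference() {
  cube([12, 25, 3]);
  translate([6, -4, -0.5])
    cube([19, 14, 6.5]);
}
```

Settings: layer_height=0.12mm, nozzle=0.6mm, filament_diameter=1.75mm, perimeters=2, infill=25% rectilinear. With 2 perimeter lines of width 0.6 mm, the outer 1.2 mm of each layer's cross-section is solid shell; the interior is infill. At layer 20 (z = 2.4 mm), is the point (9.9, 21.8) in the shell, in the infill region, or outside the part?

At z = 2.4 mm: the 12×25 cube contributes its full rectangle; the 19×14 cube at (6, -4) contributes its full rectangle; After the difference (first − rest): starting from the 12×25 cube, the 19×14 cube at (6, -4) partially overlaps it — only the 60.00 mm² overlap (of its 266.00 mm²) is removed, clipping the outline — 1 connected region. Overall, the cross-section is a single solid region. The nearest boundary edge runs (12.00, 25.00)→(12.00, 10.00); distance from the point to it = 2.10 mm. The point is inside the cross-section and 2.10 mm from the nearest boundary — more than the 1.2 mm shell width (2 × 0.6), so it's in the infill interior.

infill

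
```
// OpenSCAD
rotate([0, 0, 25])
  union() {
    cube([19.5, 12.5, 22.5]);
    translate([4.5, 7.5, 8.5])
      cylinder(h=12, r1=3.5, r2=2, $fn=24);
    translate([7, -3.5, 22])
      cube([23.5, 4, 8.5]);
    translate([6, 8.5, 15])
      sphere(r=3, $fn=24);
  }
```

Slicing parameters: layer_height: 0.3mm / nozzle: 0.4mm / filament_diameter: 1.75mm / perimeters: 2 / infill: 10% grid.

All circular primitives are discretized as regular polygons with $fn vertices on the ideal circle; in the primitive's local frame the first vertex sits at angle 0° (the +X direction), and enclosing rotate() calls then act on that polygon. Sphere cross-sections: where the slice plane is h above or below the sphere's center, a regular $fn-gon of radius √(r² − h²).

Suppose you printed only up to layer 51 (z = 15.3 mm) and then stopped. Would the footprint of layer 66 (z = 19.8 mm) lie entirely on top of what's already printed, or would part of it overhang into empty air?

entirely on top

Compare the two slices. At z = 15.3: the 19.5×12.5 cube contributes its full rectangle (area 243.75 mm²); the cone at (4.5, 7.5) (r1=3.5→r2=2) has section circumradius 2.650 here — a regular 24-gon (area = (24/2)·2.650²·sin(360°/24) = 21.81 mm²); the cube at (7, -3.5) does not reach this height (z outside [22, 30.5]); the r=3 sphere at (6, 8.5) slices to a regular 24-gon of circumradius 2.985 (√(r²−h²) with h=0.3 from center) (area = (24/2)·2.985²·sin(360°/24) = 27.67 mm²); Taking the union: the regions partially overlap — summed areas 293.23 mm² minus the doubly-counted overlap 49.48 mm² gives 243.75 mm² — area = 243.75 mm²; (whole slice rotated 25° about Z — lengths, areas and connectivity unchanged). At z = 19.8: the 19.5×12.5 cube contributes its full rectangle (area 243.75 mm²); the cone at (4.5, 7.5) contributes a regular 24-gon of circumradius 2.087 (interpolated between r1=3.5 and r2=2 at t=0.942) (area = (24/2)·2.087²·sin(360°/24) = 13.53 mm²); the cube at (7, -3.5) is not intersected at this z (z outside [22, 30.5]); the sphere at (6, 8.5) is absent (|z−center|=4.800 > r=3); Taking the union: the cone at (4.5, 7.5) lies entirely inside the 19.5×12.5 cube, so the union is just the 19.5×12.5 cube — area = 243.75 mm²; (whole slice rotated 25° about Z — lengths, areas and connectivity unchanged). Checking containment: the cross-section at z = 19.8 is a subset of the cross-section at z = 15.3.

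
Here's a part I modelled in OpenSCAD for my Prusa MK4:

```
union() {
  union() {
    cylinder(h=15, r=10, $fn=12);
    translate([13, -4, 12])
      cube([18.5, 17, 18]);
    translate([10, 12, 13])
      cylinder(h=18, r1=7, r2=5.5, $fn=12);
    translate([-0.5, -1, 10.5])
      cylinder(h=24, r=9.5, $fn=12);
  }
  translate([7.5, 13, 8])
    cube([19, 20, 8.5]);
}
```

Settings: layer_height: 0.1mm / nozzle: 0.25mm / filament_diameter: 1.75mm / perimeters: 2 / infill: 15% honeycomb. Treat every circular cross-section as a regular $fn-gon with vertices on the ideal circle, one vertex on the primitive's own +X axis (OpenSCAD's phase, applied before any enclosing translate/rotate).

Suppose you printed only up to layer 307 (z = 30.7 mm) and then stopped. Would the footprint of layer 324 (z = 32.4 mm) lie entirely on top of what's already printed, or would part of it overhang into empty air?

entirely on top

Compare the two slices. At z = 30.7: the cylinder is absent (z outside [0, 15]); the cube at (13, -4) does not reach this height (z outside [12, 30]); the cone at (10, 12): at t=0.983 of its height the radius interpolates to r₁+(r₂−r₁)t = 5.525, giving a regular 12-gon of that circumradius (area = (12/2)·5.525²·sin(360°/12) = 91.58 mm²); the r=9.5 cylinder at (-0.5, -1) contributes a regular 12-gon of circumradius 9.5 (area = (12/2)·9.500²·sin(360°/12) = 270.75 mm²); Taking the union: the 2 present regions are separate (no shared area or edge), so areas and boundary lengths simply add and each stays a separate island — area = 362.33 mm²; the cube at (7.5, 13) does not reach this height (z outside [8, 16.5]); Merging all regions: only the result so far is present, so the union is just that shape — area = 362.33 mm². At z = 32.4: the cylinder does not reach this height (z outside [0, 15]); the cube at (13, -4) is not intersected at this z (z outside [12, 30]); the cone at (10, 12) does not reach this height (z outside [13, 31]); the cylinder at (-0.5, -1): section is a regular 12-gon, circumradius r=9.5 (area = (12/2)·9.500²·sin(360°/12) = 270.75 mm²); Merging all regions: only the r=9.5 cylinder at (-0.5, -1) is present, so the union is just that shape — area = 270.75 mm²; the cube at (7.5, 13) is not intersected at this z (z outside [8, 16.5]); Combining (union): only the result so far is present, so the union is just that shape — area = 270.75 mm². Checking containment: the cross-section at z = 32.4 is a subset of the cross-section at z = 30.7.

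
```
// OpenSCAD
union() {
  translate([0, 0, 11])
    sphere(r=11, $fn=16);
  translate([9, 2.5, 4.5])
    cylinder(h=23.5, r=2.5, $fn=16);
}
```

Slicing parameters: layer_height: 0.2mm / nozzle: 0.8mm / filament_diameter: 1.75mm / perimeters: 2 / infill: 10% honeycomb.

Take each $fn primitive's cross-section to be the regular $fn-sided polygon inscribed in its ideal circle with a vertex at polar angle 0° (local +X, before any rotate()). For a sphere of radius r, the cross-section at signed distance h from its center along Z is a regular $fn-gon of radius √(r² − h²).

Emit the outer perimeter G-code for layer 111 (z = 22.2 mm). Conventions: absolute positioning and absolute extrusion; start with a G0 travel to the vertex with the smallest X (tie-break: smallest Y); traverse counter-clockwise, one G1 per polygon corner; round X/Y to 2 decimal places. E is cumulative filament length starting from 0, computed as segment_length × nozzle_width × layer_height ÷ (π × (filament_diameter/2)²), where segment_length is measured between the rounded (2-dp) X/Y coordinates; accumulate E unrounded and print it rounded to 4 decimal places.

At z = 22.2 mm: the sphere is not intersected at this z (|z−center|=11.200 > r=11); the r=2.5 cylinder at (9, 2.5) gives a regular 16-gon of circumradius 2.5 (constant along its height); Combining (union): only the r=2.5 cylinder at (9, 2.5) is present, so the union is just that shape — 1 connected region. The outline is a single polygon with 16 vertices. Extrusion per mm of travel: 0.8 × 0.2 / (π × 0.875²) = 0.066520. Accumulating E over each segment gives final E = 1.0388.

G0 X6.50 Y2.50 Z22.20
G1 X6.69 Y1.54 E0.0651
G1 X7.23 Y0.73 E0.1299
G1 X8.04 Y0.19 E0.1946
G1 X9.00 Y0.00 E0.2597
G1 X9.96 Y0.19 E0.3248
G1 X10.77 Y0.73 E0.3896
G1 X11.31 Y1.54 E0.4543
G1 X11.50 Y2.50 E0.5194
G1 X11.31 Y3.46 E0.5845
G1 X10.77 Y4.27 E0.6493
G1 X9.96 Y4.81 E0.7140
G1 X9.00 Y5.00 E0.7791
G1 X8.04 Y4.81 E0.8442
G1 X7.23 Y4.27 E0.9090
G1 X6.69 Y3.46 E0.9737
G1 X6.50 Y2.50 E1.0388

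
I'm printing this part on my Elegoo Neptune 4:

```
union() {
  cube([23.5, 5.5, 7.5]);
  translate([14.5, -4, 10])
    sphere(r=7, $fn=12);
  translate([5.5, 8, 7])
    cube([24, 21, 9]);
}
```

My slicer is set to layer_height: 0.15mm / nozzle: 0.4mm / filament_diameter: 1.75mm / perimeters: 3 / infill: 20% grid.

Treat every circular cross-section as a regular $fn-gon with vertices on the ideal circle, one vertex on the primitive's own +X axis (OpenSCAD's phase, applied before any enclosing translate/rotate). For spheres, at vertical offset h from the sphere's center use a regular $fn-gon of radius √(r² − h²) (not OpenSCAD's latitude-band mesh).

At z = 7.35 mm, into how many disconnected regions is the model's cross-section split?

At z = 7.35 mm: the cube is present — its section is the full 23.5×5.5 rectangle; the sphere at (14.5, -4): section is a regular 12-gon, circumradius = √(r²−h²) = √(7²−2.65²) = 6.479; the cube at (5.5, 8) (footprint 24×21) is included at this height; Taking the union: the regions partially overlap (shared area 15.84 mm²), so overlapping operands fuse into one piece — 2 connected regions. The result has 2 disconnected regions.

2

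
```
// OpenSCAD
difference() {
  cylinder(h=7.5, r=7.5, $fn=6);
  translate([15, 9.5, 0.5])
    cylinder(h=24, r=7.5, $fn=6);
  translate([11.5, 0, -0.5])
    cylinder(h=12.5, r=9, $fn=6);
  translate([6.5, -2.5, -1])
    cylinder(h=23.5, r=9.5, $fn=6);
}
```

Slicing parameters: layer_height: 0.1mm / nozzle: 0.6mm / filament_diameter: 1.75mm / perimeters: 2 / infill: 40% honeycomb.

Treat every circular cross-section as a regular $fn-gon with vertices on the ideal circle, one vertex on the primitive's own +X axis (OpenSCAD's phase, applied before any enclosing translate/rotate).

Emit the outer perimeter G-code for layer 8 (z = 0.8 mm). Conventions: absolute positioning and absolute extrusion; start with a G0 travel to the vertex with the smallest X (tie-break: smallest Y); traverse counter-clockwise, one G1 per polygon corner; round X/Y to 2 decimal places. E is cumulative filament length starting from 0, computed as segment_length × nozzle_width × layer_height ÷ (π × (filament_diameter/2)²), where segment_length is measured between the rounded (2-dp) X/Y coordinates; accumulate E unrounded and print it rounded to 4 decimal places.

At z = 0.8 mm: the r=7.5 cylinder gives a regular 6-gon of circumradius 7.5 (constant along its height); the r=7.5 cylinder at (15, 9.5) contributes a regular 6-gon of circumradius 7.5; the cylinder at (11.5, 0): section is a regular 6-gon, circumradius r=9; the r=9.5 cylinder at (6.5, -2.5) gives a regular 6-gon of circumradius 9.5 (constant along its height); Taking the first minus the rest: starting from the r=7.5 cylinder, the r=7.5 cylinder at (15, 9.5) misses the remaining region (no effect); the r=9 cylinder at (11.5, 0) partially overlaps it — only the 21.65 mm² overlap (of its 210.44 mm²) is removed, clipping the outline; the r=9.5 cylinder at (6.5, -2.5) partially overlaps it — only the 60.89 mm² overlap (of its 234.48 mm²) is removed, clipping the outline — 1 connected region. The outline is a single polygon with 8 vertices. Extrusion per mm of travel: 0.6 × 0.1 / (π × 0.875²) = 0.024945. Accumulating E over each segment gives final E = 1.0731.

G0 X-7.50 Y0.00 Z0.80
G1 X-3.75 Y-6.50 E0.1872
G1 X-0.69 Y-6.50 E0.2635
G1 X-3.00 Y-2.50 E0.3787
G1 X1.75 Y5.73 E0.6158
G1 X4.19 Y5.73 E0.6767
G1 X3.75 Y6.50 E0.6988
G1 X-3.75 Y6.50 E0.8859
G1 X-7.50 Y0.00 E1.0731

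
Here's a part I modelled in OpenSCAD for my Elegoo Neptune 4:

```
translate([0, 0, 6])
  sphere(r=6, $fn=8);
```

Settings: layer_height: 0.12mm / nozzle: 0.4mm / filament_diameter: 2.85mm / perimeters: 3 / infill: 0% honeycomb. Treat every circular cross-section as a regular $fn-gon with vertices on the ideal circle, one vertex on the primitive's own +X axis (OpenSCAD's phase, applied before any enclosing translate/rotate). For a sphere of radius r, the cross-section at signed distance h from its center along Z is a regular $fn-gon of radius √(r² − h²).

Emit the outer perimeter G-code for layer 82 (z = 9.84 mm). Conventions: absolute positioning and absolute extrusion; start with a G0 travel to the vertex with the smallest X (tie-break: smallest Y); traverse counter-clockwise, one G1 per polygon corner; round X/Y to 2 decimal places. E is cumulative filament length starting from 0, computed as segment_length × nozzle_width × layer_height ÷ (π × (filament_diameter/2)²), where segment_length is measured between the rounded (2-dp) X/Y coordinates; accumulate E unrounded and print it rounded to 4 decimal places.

At z = 9.84 mm: the r=6 sphere contributes a regular 8-gon of circumradius √(6²−3.84²) = 4.610. The outline is a single polygon with 8 vertices. Extrusion per mm of travel: 0.4 × 0.12 / (π × 1.425²) = 0.007524. Accumulating E over each segment gives final E = 0.2124.

G0 X-4.61 Y0.00 Z9.84
G1 X-3.26 Y-3.26 E0.0265
G1 X0.00 Y-4.61 E0.0531
G1 X3.26 Y-3.26 E0.0796
G1 X4.61 Y0.00 E0.1062
G1 X3.26 Y3.26 E0.1327
G1 X0.00 Y4.61 E0.1593
G1 X-3.26 Y3.26 E0.1858
G1 X-4.61 Y0.00 E0.2124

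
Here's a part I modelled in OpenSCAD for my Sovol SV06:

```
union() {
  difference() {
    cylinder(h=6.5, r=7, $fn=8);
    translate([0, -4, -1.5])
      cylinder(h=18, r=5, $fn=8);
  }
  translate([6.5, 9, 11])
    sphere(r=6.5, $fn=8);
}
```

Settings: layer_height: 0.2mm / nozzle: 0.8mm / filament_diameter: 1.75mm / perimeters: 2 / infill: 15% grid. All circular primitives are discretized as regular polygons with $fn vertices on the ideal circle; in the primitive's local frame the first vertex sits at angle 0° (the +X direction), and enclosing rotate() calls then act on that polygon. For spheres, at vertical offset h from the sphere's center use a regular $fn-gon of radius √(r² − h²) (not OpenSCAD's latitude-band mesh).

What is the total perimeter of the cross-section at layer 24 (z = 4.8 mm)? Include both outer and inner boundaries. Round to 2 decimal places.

At z = 4.8 mm: the cylinder: section is a regular 8-gon, circumradius r=7 (perimeter = 2·8·7.000·sin(180°/8) = 42.86 mm); the cylinder at (0, -4): section is a regular 8-gon, circumradius r=5 (perimeter = 2·8·5.000·sin(180°/8) = 30.61 mm); Subtracting the remaining from the first: starting from the r=7 cylinder, the r=5 cylinder at (0, -4) partially overlaps it — only the 54.57 mm² overlap (of its 70.71 mm²) is removed, clipping the outline — boundary = 50.78 mm; the r=6.5 sphere at (6.5, 9) contributes a regular 8-gon of circumradius √(6.5²−6.2²) = 1.952 (perimeter = 2·8·1.952·sin(180°/8) = 11.95 mm); Merging all regions: the 2 present regions are separate (no shared area or edge), so areas and boundary lengths simply add and each stays a separate island — boundary = 62.73 mm. Overall, the cross-section has 2 separate islands. Total boundary length (outer) = 62.73 mm.

62.73 mm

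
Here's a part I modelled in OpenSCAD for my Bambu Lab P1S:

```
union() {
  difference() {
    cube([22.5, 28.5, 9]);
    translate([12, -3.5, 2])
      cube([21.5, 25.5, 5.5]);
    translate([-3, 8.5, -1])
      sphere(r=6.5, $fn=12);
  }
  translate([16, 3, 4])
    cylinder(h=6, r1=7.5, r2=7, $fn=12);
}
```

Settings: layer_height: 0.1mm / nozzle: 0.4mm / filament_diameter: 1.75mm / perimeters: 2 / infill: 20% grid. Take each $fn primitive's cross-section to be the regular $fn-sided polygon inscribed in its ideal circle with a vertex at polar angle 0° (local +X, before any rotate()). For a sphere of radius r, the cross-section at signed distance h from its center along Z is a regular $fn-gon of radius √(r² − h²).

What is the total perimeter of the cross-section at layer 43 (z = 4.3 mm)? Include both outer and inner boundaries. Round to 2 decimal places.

126.42 mm

At z = 4.3 mm: the cube (footprint 22.5×28.5) is included at this height (perimeter 102.00 mm); the cube at (12, -3.5) is present — its section is the full 21.5×25.5 rectangle (perimeter 94.00 mm); the r=6.5 sphere at (-3, 8.5) slices to a regular 12-gon of circumradius 3.763 (√(r²−h²) with h=5.3 from center) (perimeter = 2·12·3.763·sin(180°/12) = 23.37 mm); Subtracting the remaining from the first: starting from the 22.5×28.5 cube, the 21.5×25.5 cube at (12, -3.5) partially overlaps it — only the 231.00 mm² overlap (of its 548.25 mm²) is removed, clipping the outline; the r=6.5 sphere at (-3, 8.5) partially overlaps it — only the 1.99 mm² overlap (of its 42.48 mm²) is removed, clipping the outline — boundary = 102.35 mm; the cone at (16, 3) (r1=7.5→r2=7) has section circumradius 7.475 here — a regular 12-gon (perimeter = 2·12·7.475·sin(180°/12) = 46.43 mm); Merging all regions: the regions partially overlap (shared area 23.39 mm²), so the edge portions inside another operand are dropped and the merged outline is re-measured after clipping — boundary = 126.42 mm. Overall, the cross-section is a single solid region. Total boundary length (outer) = 126.42 mm.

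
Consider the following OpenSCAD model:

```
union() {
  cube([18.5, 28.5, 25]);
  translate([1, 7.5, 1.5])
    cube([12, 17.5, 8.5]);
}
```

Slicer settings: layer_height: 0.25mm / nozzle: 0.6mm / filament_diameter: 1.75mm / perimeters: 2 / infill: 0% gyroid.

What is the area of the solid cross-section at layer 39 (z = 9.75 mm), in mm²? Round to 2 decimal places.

527.25 mm²

At z = 9.75 mm: the cube (footprint 18.5×28.5) is included at this height (area 527.25 mm²); the cube at (1, 7.5) (footprint 12×17.5) is included at this height (area 210.00 mm²); Combining (union): the 12×17.5 cube at (1, 7.5) lies entirely inside the 18.5×28.5 cube, so the union is just the 18.5×28.5 cube — area = 527.25 mm². Overall, the cross-section is a single solid region. Net area = 527.25 mm².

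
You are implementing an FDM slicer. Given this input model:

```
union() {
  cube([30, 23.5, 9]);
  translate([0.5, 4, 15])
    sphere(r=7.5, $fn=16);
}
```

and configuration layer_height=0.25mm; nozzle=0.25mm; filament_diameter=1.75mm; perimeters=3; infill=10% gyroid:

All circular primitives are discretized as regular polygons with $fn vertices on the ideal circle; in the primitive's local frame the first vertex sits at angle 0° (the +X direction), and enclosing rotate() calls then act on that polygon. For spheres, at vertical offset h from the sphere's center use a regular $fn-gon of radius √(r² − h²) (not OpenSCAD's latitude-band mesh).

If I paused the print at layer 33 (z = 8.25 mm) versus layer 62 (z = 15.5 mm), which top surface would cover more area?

Layer 33 (z = 8.25): the cube is present — its section is the full 30×23.5 rectangle (area 705.00 mm²); the r=7.5 sphere at (0.5, 4) contributes a regular 16-gon of circumradius √(7.5²−6.75²) = 3.269 (area = (16/2)·3.269²·sin(360°/16) = 32.72 mm²); Merging all regions: the regions partially overlap — summed areas 737.72 mm² minus the doubly-counted overlap 19.58 mm² gives 718.14 mm² — area = 718.14 mm². So its area = 718.14 mm². Layer 62 (z = 15.5): the cube is not intersected at this z (z outside [0, 9]); the r=7.5 sphere at (0.5, 4) contributes a regular 16-gon of circumradius √(7.5²−0.5²) = 7.483 (area = (16/2)·7.483²·sin(360°/16) = 171.44 mm²); Merging all regions: only the r=7.5 sphere at (0.5, 4) is present, so the union is just that shape — area = 171.44 mm². So its area = 171.44 mm². Layer 33 is larger (718.14 vs 171.44 mm²).

layer 33 (z = 8.25 mm)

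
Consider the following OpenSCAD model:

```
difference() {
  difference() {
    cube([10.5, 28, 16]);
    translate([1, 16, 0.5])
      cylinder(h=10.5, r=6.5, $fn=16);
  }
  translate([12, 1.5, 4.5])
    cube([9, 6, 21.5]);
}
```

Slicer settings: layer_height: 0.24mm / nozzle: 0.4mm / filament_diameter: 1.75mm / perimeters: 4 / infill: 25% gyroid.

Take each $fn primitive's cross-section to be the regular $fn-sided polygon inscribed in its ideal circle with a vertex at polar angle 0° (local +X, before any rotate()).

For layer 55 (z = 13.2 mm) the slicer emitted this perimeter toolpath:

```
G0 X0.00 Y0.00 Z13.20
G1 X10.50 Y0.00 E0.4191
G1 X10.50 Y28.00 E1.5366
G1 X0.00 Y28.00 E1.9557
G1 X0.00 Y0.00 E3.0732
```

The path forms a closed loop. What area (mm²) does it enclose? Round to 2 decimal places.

Apply the shoelace formula to the sequence of (X, Y) vertices; enclosed area = 294.00 mm².

294.00 mm²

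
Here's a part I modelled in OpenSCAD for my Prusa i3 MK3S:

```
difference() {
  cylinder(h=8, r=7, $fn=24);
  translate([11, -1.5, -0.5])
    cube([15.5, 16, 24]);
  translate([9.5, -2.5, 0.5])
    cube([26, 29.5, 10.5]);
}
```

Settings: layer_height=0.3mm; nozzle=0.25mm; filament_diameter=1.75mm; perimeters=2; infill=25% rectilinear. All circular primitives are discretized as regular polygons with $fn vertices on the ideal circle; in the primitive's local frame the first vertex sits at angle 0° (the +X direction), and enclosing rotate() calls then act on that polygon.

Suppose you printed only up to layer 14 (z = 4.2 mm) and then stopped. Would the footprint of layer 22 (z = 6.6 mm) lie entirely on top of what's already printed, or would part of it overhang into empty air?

entirely on top

Compare the two slices. At z = 4.2: the r=7 cylinder contributes a regular 24-gon of circumradius 7 (area = (24/2)·7.000²·sin(360°/24) = 152.19 mm²); the cube at (11, -1.5) (footprint 15.5×16) is included at this height (area 248.00 mm²); the cube at (9.5, -2.5) is present — its section is the full 26×29.5 rectangle (area 767.00 mm²); Taking the first minus the rest: starting from the r=7 cylinder (152.19 mm²), the 15.5×16 cube at (11, -1.5) misses the remaining region (no effect); the 26×29.5 cube at (9.5, -2.5) misses the remaining region (no effect) — area = 152.19 mm². At z = 6.6: the r=7 cylinder contributes a regular 24-gon of circumradius 7 (area = (24/2)·7.000²·sin(360°/24) = 152.19 mm²); the cube at (11, -1.5) (footprint 15.5×16) is included at this height (area 248.00 mm²); the cube at (9.5, -2.5) is present — its section is the full 26×29.5 rectangle (area 767.00 mm²); Taking the first minus the rest: starting from the r=7 cylinder (152.19 mm²), the 15.5×16 cube at (11, -1.5) misses the remaining region (no effect); the 26×29.5 cube at (9.5, -2.5) misses the remaining region (no effect) — area = 152.19 mm². Checking containment: the cross-section at z = 6.6 is a subset of the cross-section at z = 4.2.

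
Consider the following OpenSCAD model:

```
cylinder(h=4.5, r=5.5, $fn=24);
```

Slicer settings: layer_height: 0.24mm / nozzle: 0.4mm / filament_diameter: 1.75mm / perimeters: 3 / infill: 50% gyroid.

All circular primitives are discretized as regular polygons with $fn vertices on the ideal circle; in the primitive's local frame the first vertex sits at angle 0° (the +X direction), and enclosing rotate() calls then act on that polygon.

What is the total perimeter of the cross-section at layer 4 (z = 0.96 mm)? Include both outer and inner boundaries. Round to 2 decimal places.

At z = 0.96 mm: the r=5.5 cylinder contributes a regular 24-gon of circumradius 5.5 (perimeter = 2·24·5.500·sin(180°/24) = 34.46 mm). Overall, the cross-section is a single solid region. Total boundary length (outer) = 34.46 mm.

34.46 mm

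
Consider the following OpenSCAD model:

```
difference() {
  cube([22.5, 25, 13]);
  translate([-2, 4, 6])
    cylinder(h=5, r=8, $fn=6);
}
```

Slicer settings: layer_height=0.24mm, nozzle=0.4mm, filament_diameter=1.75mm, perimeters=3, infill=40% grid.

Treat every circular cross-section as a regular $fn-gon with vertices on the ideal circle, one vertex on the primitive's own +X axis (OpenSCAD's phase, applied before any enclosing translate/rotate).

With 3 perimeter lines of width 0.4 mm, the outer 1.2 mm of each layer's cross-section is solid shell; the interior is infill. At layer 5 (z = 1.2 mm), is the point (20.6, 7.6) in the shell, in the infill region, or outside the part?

At z = 1.2 mm: the cube (footprint 22.5×25) is included at this height; the cylinder at (-2, 4) is absent (z outside [6, 11]); Taking the first minus the rest: none of the subtracted shapes is present at this height, so the 22.5×25 cube is unchanged — 1 connected region. Overall, the cross-section is a single solid region. The nearest boundary edge runs (22.50, 0.00)→(22.50, 25.00); distance from the point to it = 1.90 mm. The point is inside the cross-section and 1.90 mm from the nearest boundary — more than the 1.2 mm shell width (3 × 0.4), so it's in the infill interior.

infill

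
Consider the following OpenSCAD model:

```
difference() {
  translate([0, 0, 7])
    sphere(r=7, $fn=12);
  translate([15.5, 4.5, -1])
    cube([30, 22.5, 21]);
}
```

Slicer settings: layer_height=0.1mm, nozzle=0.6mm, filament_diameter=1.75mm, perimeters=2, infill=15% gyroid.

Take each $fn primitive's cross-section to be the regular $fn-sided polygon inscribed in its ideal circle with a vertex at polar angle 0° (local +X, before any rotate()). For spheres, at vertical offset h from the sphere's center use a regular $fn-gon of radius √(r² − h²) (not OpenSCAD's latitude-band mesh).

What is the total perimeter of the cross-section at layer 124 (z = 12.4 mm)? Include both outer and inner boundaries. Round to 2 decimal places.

At z = 12.4 mm: the r=7 sphere contributes a regular 12-gon of circumradius √(7²−5.4²) = 4.454 (perimeter = 2·12·4.454·sin(180°/12) = 27.67 mm); the 30×22.5 cube at (15.5, 4.5) contributes its full rectangle (perimeter 105.00 mm); Subtracting the remaining from the first: starting from the r=7 sphere, the 30×22.5 cube at (15.5, 4.5) misses the remaining region (no effect) — boundary = 27.67 mm. Overall, the cross-section is a single solid region. Total boundary length (outer) = 27.67 mm.

27.67 mm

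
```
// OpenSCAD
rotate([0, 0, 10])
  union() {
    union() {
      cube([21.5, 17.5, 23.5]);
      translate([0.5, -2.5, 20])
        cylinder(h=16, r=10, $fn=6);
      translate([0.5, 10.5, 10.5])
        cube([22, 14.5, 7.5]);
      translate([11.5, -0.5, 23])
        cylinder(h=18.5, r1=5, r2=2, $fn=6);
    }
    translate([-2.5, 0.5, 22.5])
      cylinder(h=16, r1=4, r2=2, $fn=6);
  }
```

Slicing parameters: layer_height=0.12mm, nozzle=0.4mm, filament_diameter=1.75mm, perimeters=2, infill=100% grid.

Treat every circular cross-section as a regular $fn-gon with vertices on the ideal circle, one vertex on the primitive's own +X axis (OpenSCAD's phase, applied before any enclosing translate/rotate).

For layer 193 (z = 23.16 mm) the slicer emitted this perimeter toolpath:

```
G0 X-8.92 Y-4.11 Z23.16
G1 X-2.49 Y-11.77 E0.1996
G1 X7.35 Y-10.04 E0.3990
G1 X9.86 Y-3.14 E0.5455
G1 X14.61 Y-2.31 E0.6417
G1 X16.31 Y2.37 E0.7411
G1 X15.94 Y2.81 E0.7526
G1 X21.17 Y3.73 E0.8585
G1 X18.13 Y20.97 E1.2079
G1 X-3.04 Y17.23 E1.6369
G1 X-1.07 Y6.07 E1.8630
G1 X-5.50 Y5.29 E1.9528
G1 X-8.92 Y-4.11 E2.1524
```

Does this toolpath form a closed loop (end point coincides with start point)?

yes

Start point (G0): (-8.92, -4.11). End point (last G1): the path returns to the start — closed.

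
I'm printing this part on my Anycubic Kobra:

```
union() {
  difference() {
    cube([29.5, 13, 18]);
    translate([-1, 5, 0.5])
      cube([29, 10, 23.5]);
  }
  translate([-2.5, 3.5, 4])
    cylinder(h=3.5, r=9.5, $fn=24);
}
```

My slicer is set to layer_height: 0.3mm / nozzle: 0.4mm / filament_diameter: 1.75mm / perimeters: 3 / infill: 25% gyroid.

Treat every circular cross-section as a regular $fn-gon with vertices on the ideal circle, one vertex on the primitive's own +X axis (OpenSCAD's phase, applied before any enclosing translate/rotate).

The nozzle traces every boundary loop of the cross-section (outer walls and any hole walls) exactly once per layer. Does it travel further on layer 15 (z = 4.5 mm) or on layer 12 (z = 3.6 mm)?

layer 15 (z = 4.5 mm)

Layer 15 (z = 4.5): the cube (footprint 29.5×13) is included at this height (perimeter 85.00 mm); the cube at (-1, 5) is present — its section is the full 29×10 rectangle (perimeter 78.00 mm); After the difference (first − rest): starting from the 29.5×13 cube, the 29×10 cube at (-1, 5) partially overlaps it — only the 224.00 mm² overlap (of its 290.00 mm²) is removed, clipping the outline — boundary = 85.00 mm; the r=9.5 cylinder at (-2.5, 3.5) contributes a regular 24-gon of circumradius 9.5 (perimeter = 2·24·9.500·sin(180°/24) = 59.52 mm); Merging all regions: the regions partially overlap (shared area 33.89 mm²), so the edge portions inside another operand are dropped and the merged outline is re-measured after clipping — boundary = 121.35 mm. So its perimeter = 121.35 mm. Layer 12 (z = 3.6): the 29.5×13 cube contributes its full rectangle (perimeter 85.00 mm); the 29×10 cube at (-1, 5) contributes its full rectangle (perimeter 78.00 mm); After the difference (first − rest): starting from the 29.5×13 cube, the 29×10 cube at (-1, 5) partially overlaps it — only the 224.00 mm² overlap (of its 290.00 mm²) is removed, clipping the outline — boundary = 85.00 mm; the cylinder at (-2.5, 3.5) is absent (z outside [4, 7.5]); Combining (union): only the result so far is present, so the union is just that shape — boundary = 85.00 mm. So its perimeter = 85.00 mm. Layer 15 is larger (121.35 vs 85.00 mm).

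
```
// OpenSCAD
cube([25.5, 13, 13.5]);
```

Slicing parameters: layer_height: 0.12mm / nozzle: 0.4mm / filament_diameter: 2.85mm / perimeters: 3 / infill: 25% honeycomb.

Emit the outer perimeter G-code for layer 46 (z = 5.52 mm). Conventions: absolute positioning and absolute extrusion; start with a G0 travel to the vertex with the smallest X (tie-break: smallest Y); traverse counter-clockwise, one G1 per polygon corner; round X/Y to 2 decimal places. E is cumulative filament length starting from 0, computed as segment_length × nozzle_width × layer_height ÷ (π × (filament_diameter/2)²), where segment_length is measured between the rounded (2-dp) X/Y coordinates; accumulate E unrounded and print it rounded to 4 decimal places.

At z = 5.52 mm: the cube (footprint 25.5×13) is included at this height. The outline is a single polygon with 4 vertices. Extrusion per mm of travel: 0.4 × 0.12 / (π × 1.425²) = 0.007524. Accumulating E over each segment gives final E = 0.5794.

G0 X0.00 Y0.00 Z5.52
G1 X25.50 Y0.00 E0.1919
G1 X25.50 Y13.00 E0.2897
G1 X0.00 Y13.00 E0.4816
G1 X0.00 Y0.00 E0.5794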